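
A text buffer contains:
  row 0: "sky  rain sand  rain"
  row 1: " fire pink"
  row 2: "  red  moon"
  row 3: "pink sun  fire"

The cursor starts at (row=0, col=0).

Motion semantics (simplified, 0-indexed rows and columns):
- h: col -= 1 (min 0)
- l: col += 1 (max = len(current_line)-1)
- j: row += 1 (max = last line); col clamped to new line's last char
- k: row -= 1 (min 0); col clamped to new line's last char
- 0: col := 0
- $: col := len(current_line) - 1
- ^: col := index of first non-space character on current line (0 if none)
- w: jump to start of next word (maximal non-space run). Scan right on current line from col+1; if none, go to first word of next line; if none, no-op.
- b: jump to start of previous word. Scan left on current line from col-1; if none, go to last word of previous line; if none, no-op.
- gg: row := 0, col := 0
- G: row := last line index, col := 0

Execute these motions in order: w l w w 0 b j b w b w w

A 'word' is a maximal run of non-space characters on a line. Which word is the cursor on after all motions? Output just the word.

Answer: pink

Derivation:
After 1 (w): row=0 col=5 char='r'
After 2 (l): row=0 col=6 char='a'
After 3 (w): row=0 col=10 char='s'
After 4 (w): row=0 col=16 char='r'
After 5 (0): row=0 col=0 char='s'
After 6 (b): row=0 col=0 char='s'
After 7 (j): row=1 col=0 char='_'
After 8 (b): row=0 col=16 char='r'
After 9 (w): row=1 col=1 char='f'
After 10 (b): row=0 col=16 char='r'
After 11 (w): row=1 col=1 char='f'
After 12 (w): row=1 col=6 char='p'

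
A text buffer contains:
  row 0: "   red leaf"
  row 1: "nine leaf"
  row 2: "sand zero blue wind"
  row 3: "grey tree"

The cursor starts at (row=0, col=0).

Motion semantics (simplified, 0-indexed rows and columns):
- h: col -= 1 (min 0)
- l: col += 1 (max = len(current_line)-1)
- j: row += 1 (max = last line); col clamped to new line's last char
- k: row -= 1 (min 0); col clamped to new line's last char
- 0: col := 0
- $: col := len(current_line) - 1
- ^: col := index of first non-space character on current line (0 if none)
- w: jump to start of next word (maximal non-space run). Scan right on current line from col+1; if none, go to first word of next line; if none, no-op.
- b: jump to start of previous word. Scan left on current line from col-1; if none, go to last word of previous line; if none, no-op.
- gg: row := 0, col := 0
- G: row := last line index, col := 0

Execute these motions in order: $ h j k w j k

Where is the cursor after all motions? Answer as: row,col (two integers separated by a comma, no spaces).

Answer: 1,0

Derivation:
After 1 ($): row=0 col=10 char='f'
After 2 (h): row=0 col=9 char='a'
After 3 (j): row=1 col=8 char='f'
After 4 (k): row=0 col=8 char='e'
After 5 (w): row=1 col=0 char='n'
After 6 (j): row=2 col=0 char='s'
After 7 (k): row=1 col=0 char='n'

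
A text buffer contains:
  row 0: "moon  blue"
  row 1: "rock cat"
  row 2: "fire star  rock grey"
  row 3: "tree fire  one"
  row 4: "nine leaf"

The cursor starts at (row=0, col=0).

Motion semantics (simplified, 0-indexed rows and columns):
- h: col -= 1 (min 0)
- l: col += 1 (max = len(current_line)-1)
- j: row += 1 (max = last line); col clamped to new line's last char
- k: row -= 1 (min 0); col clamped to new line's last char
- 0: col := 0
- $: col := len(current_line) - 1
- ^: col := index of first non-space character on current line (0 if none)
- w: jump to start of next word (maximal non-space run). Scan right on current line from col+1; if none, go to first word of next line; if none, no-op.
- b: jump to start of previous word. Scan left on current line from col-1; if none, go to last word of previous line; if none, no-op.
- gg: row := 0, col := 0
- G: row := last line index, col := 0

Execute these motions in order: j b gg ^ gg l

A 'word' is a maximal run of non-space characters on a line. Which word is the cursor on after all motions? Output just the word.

Answer: moon

Derivation:
After 1 (j): row=1 col=0 char='r'
After 2 (b): row=0 col=6 char='b'
After 3 (gg): row=0 col=0 char='m'
After 4 (^): row=0 col=0 char='m'
After 5 (gg): row=0 col=0 char='m'
After 6 (l): row=0 col=1 char='o'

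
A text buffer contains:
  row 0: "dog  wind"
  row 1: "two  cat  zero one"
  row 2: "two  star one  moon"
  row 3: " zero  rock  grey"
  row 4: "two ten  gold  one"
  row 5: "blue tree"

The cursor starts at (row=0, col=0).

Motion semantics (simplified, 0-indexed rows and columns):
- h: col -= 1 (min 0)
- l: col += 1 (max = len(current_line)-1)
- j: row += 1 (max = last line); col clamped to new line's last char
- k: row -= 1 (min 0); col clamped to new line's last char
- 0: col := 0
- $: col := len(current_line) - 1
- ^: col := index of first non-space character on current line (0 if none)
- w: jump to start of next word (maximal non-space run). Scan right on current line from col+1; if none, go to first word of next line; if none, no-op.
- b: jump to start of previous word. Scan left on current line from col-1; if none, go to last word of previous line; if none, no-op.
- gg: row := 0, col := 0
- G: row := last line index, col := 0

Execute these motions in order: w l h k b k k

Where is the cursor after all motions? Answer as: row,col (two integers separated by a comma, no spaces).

After 1 (w): row=0 col=5 char='w'
After 2 (l): row=0 col=6 char='i'
After 3 (h): row=0 col=5 char='w'
After 4 (k): row=0 col=5 char='w'
After 5 (b): row=0 col=0 char='d'
After 6 (k): row=0 col=0 char='d'
After 7 (k): row=0 col=0 char='d'

Answer: 0,0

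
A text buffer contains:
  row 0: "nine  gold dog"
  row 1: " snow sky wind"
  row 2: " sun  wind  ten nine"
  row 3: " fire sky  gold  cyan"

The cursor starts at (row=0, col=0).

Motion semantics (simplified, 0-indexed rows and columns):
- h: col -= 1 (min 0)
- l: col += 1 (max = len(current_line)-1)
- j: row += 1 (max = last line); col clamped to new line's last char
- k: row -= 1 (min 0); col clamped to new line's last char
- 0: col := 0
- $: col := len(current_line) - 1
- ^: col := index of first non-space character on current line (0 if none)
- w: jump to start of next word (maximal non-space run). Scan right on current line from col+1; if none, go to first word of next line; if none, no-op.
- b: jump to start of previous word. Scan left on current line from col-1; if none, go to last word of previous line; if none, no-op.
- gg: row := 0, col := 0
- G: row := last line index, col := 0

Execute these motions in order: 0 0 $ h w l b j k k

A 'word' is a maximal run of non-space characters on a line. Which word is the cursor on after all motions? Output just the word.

Answer: nine

Derivation:
After 1 (0): row=0 col=0 char='n'
After 2 (0): row=0 col=0 char='n'
After 3 ($): row=0 col=13 char='g'
After 4 (h): row=0 col=12 char='o'
After 5 (w): row=1 col=1 char='s'
After 6 (l): row=1 col=2 char='n'
After 7 (b): row=1 col=1 char='s'
After 8 (j): row=2 col=1 char='s'
After 9 (k): row=1 col=1 char='s'
After 10 (k): row=0 col=1 char='i'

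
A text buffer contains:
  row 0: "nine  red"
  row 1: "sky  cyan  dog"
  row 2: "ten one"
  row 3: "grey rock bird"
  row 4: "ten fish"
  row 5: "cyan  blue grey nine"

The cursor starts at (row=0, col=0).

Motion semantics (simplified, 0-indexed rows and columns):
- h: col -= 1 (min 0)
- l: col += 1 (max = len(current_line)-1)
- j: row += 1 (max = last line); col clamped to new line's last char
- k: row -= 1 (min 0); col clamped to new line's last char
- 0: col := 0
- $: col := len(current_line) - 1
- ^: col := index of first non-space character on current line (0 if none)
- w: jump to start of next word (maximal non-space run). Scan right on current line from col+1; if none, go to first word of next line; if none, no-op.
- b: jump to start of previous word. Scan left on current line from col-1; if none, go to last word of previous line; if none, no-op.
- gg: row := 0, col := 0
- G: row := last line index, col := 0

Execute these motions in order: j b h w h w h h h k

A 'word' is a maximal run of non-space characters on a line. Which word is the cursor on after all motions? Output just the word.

After 1 (j): row=1 col=0 char='s'
After 2 (b): row=0 col=6 char='r'
After 3 (h): row=0 col=5 char='_'
After 4 (w): row=0 col=6 char='r'
After 5 (h): row=0 col=5 char='_'
After 6 (w): row=0 col=6 char='r'
After 7 (h): row=0 col=5 char='_'
After 8 (h): row=0 col=4 char='_'
After 9 (h): row=0 col=3 char='e'
After 10 (k): row=0 col=3 char='e'

Answer: nine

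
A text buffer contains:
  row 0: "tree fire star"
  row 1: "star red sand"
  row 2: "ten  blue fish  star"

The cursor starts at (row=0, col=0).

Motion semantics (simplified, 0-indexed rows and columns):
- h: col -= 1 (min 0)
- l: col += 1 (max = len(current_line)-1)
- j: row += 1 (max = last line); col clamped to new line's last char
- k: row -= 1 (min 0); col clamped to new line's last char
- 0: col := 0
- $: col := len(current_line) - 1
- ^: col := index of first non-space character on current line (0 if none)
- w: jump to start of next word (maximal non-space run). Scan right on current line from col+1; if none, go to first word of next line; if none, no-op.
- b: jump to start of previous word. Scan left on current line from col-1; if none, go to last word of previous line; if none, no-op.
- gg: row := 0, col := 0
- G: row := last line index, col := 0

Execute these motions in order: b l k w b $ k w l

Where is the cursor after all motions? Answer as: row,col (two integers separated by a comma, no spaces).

After 1 (b): row=0 col=0 char='t'
After 2 (l): row=0 col=1 char='r'
After 3 (k): row=0 col=1 char='r'
After 4 (w): row=0 col=5 char='f'
After 5 (b): row=0 col=0 char='t'
After 6 ($): row=0 col=13 char='r'
After 7 (k): row=0 col=13 char='r'
After 8 (w): row=1 col=0 char='s'
After 9 (l): row=1 col=1 char='t'

Answer: 1,1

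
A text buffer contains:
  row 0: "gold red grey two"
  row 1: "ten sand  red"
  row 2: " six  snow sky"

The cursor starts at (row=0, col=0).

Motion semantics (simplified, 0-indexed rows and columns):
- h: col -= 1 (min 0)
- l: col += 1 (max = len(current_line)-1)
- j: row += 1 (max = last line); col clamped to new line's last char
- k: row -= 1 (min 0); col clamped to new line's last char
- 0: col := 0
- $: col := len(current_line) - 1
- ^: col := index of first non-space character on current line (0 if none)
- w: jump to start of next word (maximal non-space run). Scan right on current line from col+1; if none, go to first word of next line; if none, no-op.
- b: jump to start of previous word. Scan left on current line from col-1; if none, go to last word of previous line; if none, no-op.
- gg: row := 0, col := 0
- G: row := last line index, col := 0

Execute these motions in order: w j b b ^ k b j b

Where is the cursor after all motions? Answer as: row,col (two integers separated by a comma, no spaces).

Answer: 0,14

Derivation:
After 1 (w): row=0 col=5 char='r'
After 2 (j): row=1 col=5 char='a'
After 3 (b): row=1 col=4 char='s'
After 4 (b): row=1 col=0 char='t'
After 5 (^): row=1 col=0 char='t'
After 6 (k): row=0 col=0 char='g'
After 7 (b): row=0 col=0 char='g'
After 8 (j): row=1 col=0 char='t'
After 9 (b): row=0 col=14 char='t'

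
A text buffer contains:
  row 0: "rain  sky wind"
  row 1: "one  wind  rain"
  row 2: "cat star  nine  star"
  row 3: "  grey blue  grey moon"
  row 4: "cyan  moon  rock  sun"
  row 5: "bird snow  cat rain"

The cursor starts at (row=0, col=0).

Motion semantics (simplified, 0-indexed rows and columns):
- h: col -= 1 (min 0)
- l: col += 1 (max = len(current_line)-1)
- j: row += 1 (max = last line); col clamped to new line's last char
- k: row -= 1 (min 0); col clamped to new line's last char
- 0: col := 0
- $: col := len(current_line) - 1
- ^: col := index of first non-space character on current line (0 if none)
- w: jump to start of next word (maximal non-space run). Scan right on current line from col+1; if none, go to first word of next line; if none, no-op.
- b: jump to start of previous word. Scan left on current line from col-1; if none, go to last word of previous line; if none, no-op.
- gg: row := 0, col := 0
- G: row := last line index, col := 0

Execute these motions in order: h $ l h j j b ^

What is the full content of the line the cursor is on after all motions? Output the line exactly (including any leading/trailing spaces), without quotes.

Answer: cat star  nine  star

Derivation:
After 1 (h): row=0 col=0 char='r'
After 2 ($): row=0 col=13 char='d'
After 3 (l): row=0 col=13 char='d'
After 4 (h): row=0 col=12 char='n'
After 5 (j): row=1 col=12 char='a'
After 6 (j): row=2 col=12 char='n'
After 7 (b): row=2 col=10 char='n'
After 8 (^): row=2 col=0 char='c'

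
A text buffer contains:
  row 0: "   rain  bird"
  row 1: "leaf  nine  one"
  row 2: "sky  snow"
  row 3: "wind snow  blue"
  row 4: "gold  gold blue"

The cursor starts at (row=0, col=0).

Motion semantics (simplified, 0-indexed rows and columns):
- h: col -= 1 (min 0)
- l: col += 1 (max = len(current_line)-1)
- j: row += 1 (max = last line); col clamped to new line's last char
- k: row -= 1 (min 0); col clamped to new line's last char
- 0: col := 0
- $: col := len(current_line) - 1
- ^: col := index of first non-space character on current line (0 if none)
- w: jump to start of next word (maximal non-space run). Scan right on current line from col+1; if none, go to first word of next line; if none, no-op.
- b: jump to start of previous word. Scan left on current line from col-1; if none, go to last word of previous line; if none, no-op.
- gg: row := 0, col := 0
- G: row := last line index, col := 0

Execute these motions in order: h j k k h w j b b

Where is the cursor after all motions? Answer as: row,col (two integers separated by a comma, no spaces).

Answer: 0,9

Derivation:
After 1 (h): row=0 col=0 char='_'
After 2 (j): row=1 col=0 char='l'
After 3 (k): row=0 col=0 char='_'
After 4 (k): row=0 col=0 char='_'
After 5 (h): row=0 col=0 char='_'
After 6 (w): row=0 col=3 char='r'
After 7 (j): row=1 col=3 char='f'
After 8 (b): row=1 col=0 char='l'
After 9 (b): row=0 col=9 char='b'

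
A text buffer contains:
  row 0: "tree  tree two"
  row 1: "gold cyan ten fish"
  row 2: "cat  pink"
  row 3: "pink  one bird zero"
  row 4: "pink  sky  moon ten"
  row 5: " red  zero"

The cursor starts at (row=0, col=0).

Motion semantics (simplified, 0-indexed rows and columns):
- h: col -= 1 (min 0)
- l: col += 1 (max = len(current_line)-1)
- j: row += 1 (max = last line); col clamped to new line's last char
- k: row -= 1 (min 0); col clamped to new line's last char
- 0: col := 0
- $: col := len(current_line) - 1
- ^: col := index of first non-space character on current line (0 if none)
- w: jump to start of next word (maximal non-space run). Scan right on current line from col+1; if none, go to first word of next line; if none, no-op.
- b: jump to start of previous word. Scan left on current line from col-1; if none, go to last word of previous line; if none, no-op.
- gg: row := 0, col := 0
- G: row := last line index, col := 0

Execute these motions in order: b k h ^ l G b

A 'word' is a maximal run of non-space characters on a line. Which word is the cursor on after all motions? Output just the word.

After 1 (b): row=0 col=0 char='t'
After 2 (k): row=0 col=0 char='t'
After 3 (h): row=0 col=0 char='t'
After 4 (^): row=0 col=0 char='t'
After 5 (l): row=0 col=1 char='r'
After 6 (G): row=5 col=0 char='_'
After 7 (b): row=4 col=16 char='t'

Answer: ten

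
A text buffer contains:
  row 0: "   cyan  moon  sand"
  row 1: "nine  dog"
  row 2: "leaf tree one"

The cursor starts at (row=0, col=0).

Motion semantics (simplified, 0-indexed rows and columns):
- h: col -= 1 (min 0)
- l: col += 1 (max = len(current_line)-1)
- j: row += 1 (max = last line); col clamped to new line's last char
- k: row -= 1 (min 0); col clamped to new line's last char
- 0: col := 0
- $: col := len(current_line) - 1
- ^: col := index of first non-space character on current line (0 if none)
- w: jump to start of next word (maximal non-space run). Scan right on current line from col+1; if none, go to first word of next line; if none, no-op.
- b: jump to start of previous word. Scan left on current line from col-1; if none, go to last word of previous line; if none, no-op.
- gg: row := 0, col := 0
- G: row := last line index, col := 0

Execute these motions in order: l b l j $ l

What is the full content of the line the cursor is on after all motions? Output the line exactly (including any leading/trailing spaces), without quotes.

After 1 (l): row=0 col=1 char='_'
After 2 (b): row=0 col=1 char='_'
After 3 (l): row=0 col=2 char='_'
After 4 (j): row=1 col=2 char='n'
After 5 ($): row=1 col=8 char='g'
After 6 (l): row=1 col=8 char='g'

Answer: nine  dog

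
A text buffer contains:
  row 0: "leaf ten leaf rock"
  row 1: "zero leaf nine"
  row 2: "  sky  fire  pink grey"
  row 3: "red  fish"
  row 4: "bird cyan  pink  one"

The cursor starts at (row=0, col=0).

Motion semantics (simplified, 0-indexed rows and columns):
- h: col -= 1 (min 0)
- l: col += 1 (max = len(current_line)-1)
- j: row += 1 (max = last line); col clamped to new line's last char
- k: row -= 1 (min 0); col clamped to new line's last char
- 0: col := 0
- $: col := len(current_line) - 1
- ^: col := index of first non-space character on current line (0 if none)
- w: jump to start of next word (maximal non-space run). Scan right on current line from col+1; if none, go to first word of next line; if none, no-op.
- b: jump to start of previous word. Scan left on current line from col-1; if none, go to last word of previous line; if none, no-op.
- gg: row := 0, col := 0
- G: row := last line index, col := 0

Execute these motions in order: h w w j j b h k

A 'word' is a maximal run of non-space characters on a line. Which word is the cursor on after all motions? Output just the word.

After 1 (h): row=0 col=0 char='l'
After 2 (w): row=0 col=5 char='t'
After 3 (w): row=0 col=9 char='l'
After 4 (j): row=1 col=9 char='_'
After 5 (j): row=2 col=9 char='r'
After 6 (b): row=2 col=7 char='f'
After 7 (h): row=2 col=6 char='_'
After 8 (k): row=1 col=6 char='e'

Answer: leaf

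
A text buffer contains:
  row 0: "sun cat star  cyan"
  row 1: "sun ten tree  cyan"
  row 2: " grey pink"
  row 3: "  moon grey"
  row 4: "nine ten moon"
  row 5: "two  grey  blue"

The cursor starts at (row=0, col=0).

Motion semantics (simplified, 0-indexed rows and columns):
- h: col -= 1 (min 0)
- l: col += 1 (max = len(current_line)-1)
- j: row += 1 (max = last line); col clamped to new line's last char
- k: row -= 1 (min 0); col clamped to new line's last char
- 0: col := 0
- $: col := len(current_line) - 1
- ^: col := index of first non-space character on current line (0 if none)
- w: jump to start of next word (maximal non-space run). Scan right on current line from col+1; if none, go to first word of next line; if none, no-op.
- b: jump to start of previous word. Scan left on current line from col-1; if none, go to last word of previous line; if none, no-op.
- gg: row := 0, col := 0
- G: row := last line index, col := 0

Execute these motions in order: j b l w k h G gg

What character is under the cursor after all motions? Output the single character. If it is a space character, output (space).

After 1 (j): row=1 col=0 char='s'
After 2 (b): row=0 col=14 char='c'
After 3 (l): row=0 col=15 char='y'
After 4 (w): row=1 col=0 char='s'
After 5 (k): row=0 col=0 char='s'
After 6 (h): row=0 col=0 char='s'
After 7 (G): row=5 col=0 char='t'
After 8 (gg): row=0 col=0 char='s'

Answer: s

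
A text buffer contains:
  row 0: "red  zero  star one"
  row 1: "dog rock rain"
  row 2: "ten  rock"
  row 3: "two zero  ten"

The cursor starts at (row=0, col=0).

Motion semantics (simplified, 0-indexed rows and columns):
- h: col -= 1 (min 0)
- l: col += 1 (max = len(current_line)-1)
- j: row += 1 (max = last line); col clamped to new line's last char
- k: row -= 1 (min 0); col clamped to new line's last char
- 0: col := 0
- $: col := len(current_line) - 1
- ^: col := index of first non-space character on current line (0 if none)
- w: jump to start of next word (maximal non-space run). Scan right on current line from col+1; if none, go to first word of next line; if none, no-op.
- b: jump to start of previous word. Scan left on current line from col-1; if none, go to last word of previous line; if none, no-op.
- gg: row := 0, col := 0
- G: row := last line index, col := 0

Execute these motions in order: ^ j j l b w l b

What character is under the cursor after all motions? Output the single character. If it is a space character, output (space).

After 1 (^): row=0 col=0 char='r'
After 2 (j): row=1 col=0 char='d'
After 3 (j): row=2 col=0 char='t'
After 4 (l): row=2 col=1 char='e'
After 5 (b): row=2 col=0 char='t'
After 6 (w): row=2 col=5 char='r'
After 7 (l): row=2 col=6 char='o'
After 8 (b): row=2 col=5 char='r'

Answer: r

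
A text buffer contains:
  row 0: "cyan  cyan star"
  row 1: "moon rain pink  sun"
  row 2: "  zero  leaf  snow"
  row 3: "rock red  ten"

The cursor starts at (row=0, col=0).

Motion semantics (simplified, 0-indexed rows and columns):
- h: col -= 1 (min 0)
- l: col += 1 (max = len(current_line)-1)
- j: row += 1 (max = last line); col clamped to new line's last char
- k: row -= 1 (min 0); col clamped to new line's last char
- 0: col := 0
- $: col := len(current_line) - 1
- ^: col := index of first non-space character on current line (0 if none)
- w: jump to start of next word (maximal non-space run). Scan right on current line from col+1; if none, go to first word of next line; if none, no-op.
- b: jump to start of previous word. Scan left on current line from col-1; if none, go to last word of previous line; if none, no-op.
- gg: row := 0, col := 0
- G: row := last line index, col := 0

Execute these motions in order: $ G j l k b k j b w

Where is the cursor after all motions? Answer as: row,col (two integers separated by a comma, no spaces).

After 1 ($): row=0 col=14 char='r'
After 2 (G): row=3 col=0 char='r'
After 3 (j): row=3 col=0 char='r'
After 4 (l): row=3 col=1 char='o'
After 5 (k): row=2 col=1 char='_'
After 6 (b): row=1 col=16 char='s'
After 7 (k): row=0 col=14 char='r'
After 8 (j): row=1 col=14 char='_'
After 9 (b): row=1 col=10 char='p'
After 10 (w): row=1 col=16 char='s'

Answer: 1,16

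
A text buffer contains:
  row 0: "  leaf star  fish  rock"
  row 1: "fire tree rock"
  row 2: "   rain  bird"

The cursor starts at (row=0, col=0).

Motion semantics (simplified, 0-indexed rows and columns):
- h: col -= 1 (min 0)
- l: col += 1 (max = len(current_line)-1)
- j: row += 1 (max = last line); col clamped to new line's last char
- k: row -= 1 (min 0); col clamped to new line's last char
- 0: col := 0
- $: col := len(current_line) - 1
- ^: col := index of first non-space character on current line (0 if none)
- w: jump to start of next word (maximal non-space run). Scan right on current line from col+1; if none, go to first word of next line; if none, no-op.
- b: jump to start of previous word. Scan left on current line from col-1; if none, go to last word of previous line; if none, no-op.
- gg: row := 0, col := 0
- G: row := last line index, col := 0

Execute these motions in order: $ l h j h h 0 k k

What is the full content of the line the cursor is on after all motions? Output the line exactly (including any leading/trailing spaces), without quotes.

After 1 ($): row=0 col=22 char='k'
After 2 (l): row=0 col=22 char='k'
After 3 (h): row=0 col=21 char='c'
After 4 (j): row=1 col=13 char='k'
After 5 (h): row=1 col=12 char='c'
After 6 (h): row=1 col=11 char='o'
After 7 (0): row=1 col=0 char='f'
After 8 (k): row=0 col=0 char='_'
After 9 (k): row=0 col=0 char='_'

Answer:   leaf star  fish  rock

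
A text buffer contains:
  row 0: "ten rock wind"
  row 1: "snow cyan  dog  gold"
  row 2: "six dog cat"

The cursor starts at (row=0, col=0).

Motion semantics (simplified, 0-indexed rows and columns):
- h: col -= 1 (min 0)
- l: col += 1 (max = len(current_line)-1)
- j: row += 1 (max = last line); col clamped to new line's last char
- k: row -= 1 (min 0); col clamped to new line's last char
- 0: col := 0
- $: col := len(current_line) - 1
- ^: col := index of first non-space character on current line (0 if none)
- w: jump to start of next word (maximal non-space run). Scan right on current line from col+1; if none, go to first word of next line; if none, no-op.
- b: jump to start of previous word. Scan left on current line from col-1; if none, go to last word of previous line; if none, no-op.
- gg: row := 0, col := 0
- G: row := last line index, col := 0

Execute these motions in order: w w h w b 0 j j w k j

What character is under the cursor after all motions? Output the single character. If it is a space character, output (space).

After 1 (w): row=0 col=4 char='r'
After 2 (w): row=0 col=9 char='w'
After 3 (h): row=0 col=8 char='_'
After 4 (w): row=0 col=9 char='w'
After 5 (b): row=0 col=4 char='r'
After 6 (0): row=0 col=0 char='t'
After 7 (j): row=1 col=0 char='s'
After 8 (j): row=2 col=0 char='s'
After 9 (w): row=2 col=4 char='d'
After 10 (k): row=1 col=4 char='_'
After 11 (j): row=2 col=4 char='d'

Answer: d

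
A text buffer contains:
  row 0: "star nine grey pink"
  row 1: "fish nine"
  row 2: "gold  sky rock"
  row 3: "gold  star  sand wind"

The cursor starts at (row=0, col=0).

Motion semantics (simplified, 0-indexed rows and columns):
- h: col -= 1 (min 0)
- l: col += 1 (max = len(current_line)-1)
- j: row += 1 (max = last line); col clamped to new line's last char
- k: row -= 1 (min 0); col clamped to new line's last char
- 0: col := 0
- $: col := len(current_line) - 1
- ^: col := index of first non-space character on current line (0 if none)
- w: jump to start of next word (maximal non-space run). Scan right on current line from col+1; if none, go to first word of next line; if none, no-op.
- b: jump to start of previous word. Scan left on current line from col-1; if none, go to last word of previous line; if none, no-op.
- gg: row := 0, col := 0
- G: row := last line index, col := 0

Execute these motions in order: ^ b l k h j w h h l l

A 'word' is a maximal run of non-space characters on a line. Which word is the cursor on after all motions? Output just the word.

Answer: nine

Derivation:
After 1 (^): row=0 col=0 char='s'
After 2 (b): row=0 col=0 char='s'
After 3 (l): row=0 col=1 char='t'
After 4 (k): row=0 col=1 char='t'
After 5 (h): row=0 col=0 char='s'
After 6 (j): row=1 col=0 char='f'
After 7 (w): row=1 col=5 char='n'
After 8 (h): row=1 col=4 char='_'
After 9 (h): row=1 col=3 char='h'
After 10 (l): row=1 col=4 char='_'
After 11 (l): row=1 col=5 char='n'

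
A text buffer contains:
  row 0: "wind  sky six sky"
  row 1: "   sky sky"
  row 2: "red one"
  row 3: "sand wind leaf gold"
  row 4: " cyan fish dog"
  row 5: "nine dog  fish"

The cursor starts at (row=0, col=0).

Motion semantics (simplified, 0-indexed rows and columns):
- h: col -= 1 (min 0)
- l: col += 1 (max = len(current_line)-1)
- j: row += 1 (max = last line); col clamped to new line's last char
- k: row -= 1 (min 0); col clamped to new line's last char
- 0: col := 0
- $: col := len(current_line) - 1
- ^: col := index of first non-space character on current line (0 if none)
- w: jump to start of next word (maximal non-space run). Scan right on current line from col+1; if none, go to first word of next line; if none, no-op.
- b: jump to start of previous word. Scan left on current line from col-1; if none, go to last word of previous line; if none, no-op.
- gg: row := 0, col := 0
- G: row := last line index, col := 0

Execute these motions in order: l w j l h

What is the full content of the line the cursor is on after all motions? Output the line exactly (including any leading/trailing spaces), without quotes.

After 1 (l): row=0 col=1 char='i'
After 2 (w): row=0 col=6 char='s'
After 3 (j): row=1 col=6 char='_'
After 4 (l): row=1 col=7 char='s'
After 5 (h): row=1 col=6 char='_'

Answer:    sky sky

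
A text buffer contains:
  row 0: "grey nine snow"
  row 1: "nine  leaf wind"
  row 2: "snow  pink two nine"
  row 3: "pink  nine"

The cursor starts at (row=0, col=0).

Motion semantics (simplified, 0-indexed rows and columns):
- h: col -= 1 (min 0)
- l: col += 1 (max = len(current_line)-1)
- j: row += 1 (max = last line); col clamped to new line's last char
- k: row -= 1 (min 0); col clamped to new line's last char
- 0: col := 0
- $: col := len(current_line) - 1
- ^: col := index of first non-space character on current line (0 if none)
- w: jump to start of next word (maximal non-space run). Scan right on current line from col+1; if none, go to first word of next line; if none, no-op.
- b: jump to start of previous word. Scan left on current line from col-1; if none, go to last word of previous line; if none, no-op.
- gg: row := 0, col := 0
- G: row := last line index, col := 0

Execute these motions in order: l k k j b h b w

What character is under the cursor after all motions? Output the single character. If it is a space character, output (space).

After 1 (l): row=0 col=1 char='r'
After 2 (k): row=0 col=1 char='r'
After 3 (k): row=0 col=1 char='r'
After 4 (j): row=1 col=1 char='i'
After 5 (b): row=1 col=0 char='n'
After 6 (h): row=1 col=0 char='n'
After 7 (b): row=0 col=10 char='s'
After 8 (w): row=1 col=0 char='n'

Answer: n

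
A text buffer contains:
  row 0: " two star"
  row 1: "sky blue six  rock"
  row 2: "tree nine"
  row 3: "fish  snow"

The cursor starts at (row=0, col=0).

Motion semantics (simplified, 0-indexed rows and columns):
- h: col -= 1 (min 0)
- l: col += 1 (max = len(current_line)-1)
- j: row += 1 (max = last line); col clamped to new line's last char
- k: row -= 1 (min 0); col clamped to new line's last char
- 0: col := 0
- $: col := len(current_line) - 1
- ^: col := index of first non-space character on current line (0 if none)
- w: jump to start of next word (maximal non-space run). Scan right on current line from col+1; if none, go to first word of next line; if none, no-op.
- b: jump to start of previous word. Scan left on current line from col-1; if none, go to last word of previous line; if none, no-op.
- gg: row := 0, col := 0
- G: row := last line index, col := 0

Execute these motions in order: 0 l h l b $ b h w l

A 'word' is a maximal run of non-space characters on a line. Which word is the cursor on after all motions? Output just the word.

After 1 (0): row=0 col=0 char='_'
After 2 (l): row=0 col=1 char='t'
After 3 (h): row=0 col=0 char='_'
After 4 (l): row=0 col=1 char='t'
After 5 (b): row=0 col=1 char='t'
After 6 ($): row=0 col=8 char='r'
After 7 (b): row=0 col=5 char='s'
After 8 (h): row=0 col=4 char='_'
After 9 (w): row=0 col=5 char='s'
After 10 (l): row=0 col=6 char='t'

Answer: star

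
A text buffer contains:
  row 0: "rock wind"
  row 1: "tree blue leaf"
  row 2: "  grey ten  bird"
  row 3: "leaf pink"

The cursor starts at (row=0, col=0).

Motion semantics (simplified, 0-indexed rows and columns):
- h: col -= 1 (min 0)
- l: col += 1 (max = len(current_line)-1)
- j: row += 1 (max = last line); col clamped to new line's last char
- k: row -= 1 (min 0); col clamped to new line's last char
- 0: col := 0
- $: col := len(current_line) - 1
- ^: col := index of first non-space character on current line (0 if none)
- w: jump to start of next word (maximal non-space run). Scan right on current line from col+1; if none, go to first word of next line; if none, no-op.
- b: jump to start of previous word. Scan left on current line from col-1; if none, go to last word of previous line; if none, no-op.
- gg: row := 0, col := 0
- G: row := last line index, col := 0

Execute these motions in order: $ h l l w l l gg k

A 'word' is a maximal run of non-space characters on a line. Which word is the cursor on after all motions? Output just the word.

Answer: rock

Derivation:
After 1 ($): row=0 col=8 char='d'
After 2 (h): row=0 col=7 char='n'
After 3 (l): row=0 col=8 char='d'
After 4 (l): row=0 col=8 char='d'
After 5 (w): row=1 col=0 char='t'
After 6 (l): row=1 col=1 char='r'
After 7 (l): row=1 col=2 char='e'
After 8 (gg): row=0 col=0 char='r'
After 9 (k): row=0 col=0 char='r'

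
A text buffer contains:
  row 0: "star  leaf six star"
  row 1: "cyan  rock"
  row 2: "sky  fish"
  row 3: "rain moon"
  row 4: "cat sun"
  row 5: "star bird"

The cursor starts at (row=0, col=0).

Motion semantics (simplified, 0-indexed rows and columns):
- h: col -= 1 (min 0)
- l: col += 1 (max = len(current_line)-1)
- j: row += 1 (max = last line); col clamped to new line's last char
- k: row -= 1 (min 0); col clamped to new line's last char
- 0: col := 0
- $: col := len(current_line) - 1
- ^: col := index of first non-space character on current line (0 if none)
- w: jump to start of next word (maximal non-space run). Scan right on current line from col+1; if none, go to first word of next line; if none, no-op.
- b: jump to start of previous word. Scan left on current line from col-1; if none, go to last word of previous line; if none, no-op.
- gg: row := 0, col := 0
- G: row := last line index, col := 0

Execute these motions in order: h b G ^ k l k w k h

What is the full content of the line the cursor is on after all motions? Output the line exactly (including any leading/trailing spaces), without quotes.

After 1 (h): row=0 col=0 char='s'
After 2 (b): row=0 col=0 char='s'
After 3 (G): row=5 col=0 char='s'
After 4 (^): row=5 col=0 char='s'
After 5 (k): row=4 col=0 char='c'
After 6 (l): row=4 col=1 char='a'
After 7 (k): row=3 col=1 char='a'
After 8 (w): row=3 col=5 char='m'
After 9 (k): row=2 col=5 char='f'
After 10 (h): row=2 col=4 char='_'

Answer: sky  fish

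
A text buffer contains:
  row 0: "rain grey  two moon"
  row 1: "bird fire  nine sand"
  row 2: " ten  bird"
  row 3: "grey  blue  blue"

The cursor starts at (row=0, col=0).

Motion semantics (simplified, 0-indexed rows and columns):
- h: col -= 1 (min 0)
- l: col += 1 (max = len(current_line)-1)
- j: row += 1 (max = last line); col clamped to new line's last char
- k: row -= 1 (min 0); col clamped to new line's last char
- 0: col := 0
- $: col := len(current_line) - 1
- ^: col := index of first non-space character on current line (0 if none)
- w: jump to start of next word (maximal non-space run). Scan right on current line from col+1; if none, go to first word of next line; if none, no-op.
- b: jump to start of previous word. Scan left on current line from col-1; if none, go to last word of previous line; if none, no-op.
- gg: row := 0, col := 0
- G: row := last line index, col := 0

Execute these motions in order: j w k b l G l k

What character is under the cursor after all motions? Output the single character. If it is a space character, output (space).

Answer: t

Derivation:
After 1 (j): row=1 col=0 char='b'
After 2 (w): row=1 col=5 char='f'
After 3 (k): row=0 col=5 char='g'
After 4 (b): row=0 col=0 char='r'
After 5 (l): row=0 col=1 char='a'
After 6 (G): row=3 col=0 char='g'
After 7 (l): row=3 col=1 char='r'
After 8 (k): row=2 col=1 char='t'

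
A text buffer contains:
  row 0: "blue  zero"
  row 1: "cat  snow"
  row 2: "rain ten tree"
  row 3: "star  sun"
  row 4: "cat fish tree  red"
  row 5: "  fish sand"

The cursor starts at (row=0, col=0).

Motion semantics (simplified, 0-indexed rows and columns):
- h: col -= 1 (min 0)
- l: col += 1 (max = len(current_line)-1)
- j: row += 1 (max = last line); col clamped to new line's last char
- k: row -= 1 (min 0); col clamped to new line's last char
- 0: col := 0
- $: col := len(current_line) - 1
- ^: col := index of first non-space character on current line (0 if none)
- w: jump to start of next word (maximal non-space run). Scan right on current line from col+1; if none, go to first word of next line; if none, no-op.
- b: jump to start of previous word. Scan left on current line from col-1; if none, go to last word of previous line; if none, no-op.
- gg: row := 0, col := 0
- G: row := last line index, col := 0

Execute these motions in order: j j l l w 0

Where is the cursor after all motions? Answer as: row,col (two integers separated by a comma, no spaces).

After 1 (j): row=1 col=0 char='c'
After 2 (j): row=2 col=0 char='r'
After 3 (l): row=2 col=1 char='a'
After 4 (l): row=2 col=2 char='i'
After 5 (w): row=2 col=5 char='t'
After 6 (0): row=2 col=0 char='r'

Answer: 2,0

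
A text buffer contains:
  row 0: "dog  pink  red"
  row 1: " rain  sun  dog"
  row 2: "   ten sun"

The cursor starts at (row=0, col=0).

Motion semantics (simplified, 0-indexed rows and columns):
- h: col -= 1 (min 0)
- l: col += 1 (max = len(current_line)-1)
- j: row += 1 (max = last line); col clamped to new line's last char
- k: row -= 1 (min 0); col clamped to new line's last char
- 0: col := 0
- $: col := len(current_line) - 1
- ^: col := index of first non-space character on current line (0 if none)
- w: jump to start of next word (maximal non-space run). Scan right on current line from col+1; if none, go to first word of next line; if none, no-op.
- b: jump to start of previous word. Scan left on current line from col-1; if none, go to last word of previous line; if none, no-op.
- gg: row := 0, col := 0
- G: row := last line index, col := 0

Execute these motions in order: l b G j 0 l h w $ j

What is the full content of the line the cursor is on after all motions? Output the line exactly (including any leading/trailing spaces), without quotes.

Answer:    ten sun

Derivation:
After 1 (l): row=0 col=1 char='o'
After 2 (b): row=0 col=0 char='d'
After 3 (G): row=2 col=0 char='_'
After 4 (j): row=2 col=0 char='_'
After 5 (0): row=2 col=0 char='_'
After 6 (l): row=2 col=1 char='_'
After 7 (h): row=2 col=0 char='_'
After 8 (w): row=2 col=3 char='t'
After 9 ($): row=2 col=9 char='n'
After 10 (j): row=2 col=9 char='n'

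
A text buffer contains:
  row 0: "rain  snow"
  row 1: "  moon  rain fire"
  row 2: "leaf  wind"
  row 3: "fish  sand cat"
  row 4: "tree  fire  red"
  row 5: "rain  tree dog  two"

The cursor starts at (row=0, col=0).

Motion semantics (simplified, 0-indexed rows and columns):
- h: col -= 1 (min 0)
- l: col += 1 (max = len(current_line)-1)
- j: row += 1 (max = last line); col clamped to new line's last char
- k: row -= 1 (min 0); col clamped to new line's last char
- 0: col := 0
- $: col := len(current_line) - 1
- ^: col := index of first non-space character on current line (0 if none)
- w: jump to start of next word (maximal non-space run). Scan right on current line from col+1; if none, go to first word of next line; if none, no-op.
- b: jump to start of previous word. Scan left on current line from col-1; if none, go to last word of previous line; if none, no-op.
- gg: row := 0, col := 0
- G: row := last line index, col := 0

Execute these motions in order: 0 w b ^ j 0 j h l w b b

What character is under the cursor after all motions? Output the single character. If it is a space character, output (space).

After 1 (0): row=0 col=0 char='r'
After 2 (w): row=0 col=6 char='s'
After 3 (b): row=0 col=0 char='r'
After 4 (^): row=0 col=0 char='r'
After 5 (j): row=1 col=0 char='_'
After 6 (0): row=1 col=0 char='_'
After 7 (j): row=2 col=0 char='l'
After 8 (h): row=2 col=0 char='l'
After 9 (l): row=2 col=1 char='e'
After 10 (w): row=2 col=6 char='w'
After 11 (b): row=2 col=0 char='l'
After 12 (b): row=1 col=13 char='f'

Answer: f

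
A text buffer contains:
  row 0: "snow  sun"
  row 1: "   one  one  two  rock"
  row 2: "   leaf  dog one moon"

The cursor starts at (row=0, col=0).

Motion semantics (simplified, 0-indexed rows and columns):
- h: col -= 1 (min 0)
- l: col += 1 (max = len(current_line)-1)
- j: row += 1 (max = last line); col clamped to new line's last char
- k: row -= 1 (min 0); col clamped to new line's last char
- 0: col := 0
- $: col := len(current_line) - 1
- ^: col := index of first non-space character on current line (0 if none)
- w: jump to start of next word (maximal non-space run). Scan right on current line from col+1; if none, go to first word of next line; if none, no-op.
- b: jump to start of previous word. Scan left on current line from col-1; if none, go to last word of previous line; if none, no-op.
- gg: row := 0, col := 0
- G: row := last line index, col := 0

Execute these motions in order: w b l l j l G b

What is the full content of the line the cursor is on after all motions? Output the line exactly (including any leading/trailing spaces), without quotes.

After 1 (w): row=0 col=6 char='s'
After 2 (b): row=0 col=0 char='s'
After 3 (l): row=0 col=1 char='n'
After 4 (l): row=0 col=2 char='o'
After 5 (j): row=1 col=2 char='_'
After 6 (l): row=1 col=3 char='o'
After 7 (G): row=2 col=0 char='_'
After 8 (b): row=1 col=18 char='r'

Answer:    one  one  two  rock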